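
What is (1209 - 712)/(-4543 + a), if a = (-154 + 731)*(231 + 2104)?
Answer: 7/18912 ≈ 0.00037014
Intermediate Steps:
a = 1347295 (a = 577*2335 = 1347295)
(1209 - 712)/(-4543 + a) = (1209 - 712)/(-4543 + 1347295) = 497/1342752 = 497*(1/1342752) = 7/18912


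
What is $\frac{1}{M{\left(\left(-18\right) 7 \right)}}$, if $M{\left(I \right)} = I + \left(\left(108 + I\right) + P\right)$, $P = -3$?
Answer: $- \frac{1}{147} \approx -0.0068027$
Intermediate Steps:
$M{\left(I \right)} = 105 + 2 I$ ($M{\left(I \right)} = I + \left(\left(108 + I\right) - 3\right) = I + \left(105 + I\right) = 105 + 2 I$)
$\frac{1}{M{\left(\left(-18\right) 7 \right)}} = \frac{1}{105 + 2 \left(\left(-18\right) 7\right)} = \frac{1}{105 + 2 \left(-126\right)} = \frac{1}{105 - 252} = \frac{1}{-147} = - \frac{1}{147}$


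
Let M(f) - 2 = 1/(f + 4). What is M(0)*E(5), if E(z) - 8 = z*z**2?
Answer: 1197/4 ≈ 299.25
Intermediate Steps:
E(z) = 8 + z**3 (E(z) = 8 + z*z**2 = 8 + z**3)
M(f) = 2 + 1/(4 + f) (M(f) = 2 + 1/(f + 4) = 2 + 1/(4 + f))
M(0)*E(5) = ((9 + 2*0)/(4 + 0))*(8 + 5**3) = ((9 + 0)/4)*(8 + 125) = ((1/4)*9)*133 = (9/4)*133 = 1197/4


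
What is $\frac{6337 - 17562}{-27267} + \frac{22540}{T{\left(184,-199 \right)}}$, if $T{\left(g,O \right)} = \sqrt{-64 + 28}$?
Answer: $\frac{11225}{27267} - \frac{11270 i}{3} \approx 0.41167 - 3756.7 i$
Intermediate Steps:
$T{\left(g,O \right)} = 6 i$ ($T{\left(g,O \right)} = \sqrt{-36} = 6 i$)
$\frac{6337 - 17562}{-27267} + \frac{22540}{T{\left(184,-199 \right)}} = \frac{6337 - 17562}{-27267} + \frac{22540}{6 i} = \left(6337 - 17562\right) \left(- \frac{1}{27267}\right) + 22540 \left(- \frac{i}{6}\right) = \left(-11225\right) \left(- \frac{1}{27267}\right) - \frac{11270 i}{3} = \frac{11225}{27267} - \frac{11270 i}{3}$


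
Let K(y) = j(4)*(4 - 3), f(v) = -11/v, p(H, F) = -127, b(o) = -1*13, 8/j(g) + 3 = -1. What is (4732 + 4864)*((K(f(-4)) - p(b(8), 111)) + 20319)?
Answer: 196180624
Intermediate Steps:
j(g) = -2 (j(g) = 8/(-3 - 1) = 8/(-4) = 8*(-¼) = -2)
b(o) = -13
K(y) = -2 (K(y) = -2*(4 - 3) = -2*1 = -2)
(4732 + 4864)*((K(f(-4)) - p(b(8), 111)) + 20319) = (4732 + 4864)*((-2 - 1*(-127)) + 20319) = 9596*((-2 + 127) + 20319) = 9596*(125 + 20319) = 9596*20444 = 196180624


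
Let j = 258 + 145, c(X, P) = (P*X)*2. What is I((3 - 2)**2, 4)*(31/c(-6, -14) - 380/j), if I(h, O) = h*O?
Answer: -51347/16926 ≈ -3.0336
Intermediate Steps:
c(X, P) = 2*P*X
j = 403
I(h, O) = O*h
I((3 - 2)**2, 4)*(31/c(-6, -14) - 380/j) = (4*(3 - 2)**2)*(31/((2*(-14)*(-6))) - 380/403) = (4*1**2)*(31/168 - 380*1/403) = (4*1)*(31*(1/168) - 380/403) = 4*(31/168 - 380/403) = 4*(-51347/67704) = -51347/16926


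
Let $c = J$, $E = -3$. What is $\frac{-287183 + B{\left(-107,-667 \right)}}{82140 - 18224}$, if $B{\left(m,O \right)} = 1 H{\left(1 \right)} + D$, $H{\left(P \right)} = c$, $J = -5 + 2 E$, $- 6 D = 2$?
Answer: $- \frac{861583}{191748} \approx -4.4933$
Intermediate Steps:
$D = - \frac{1}{3}$ ($D = \left(- \frac{1}{6}\right) 2 = - \frac{1}{3} \approx -0.33333$)
$J = -11$ ($J = -5 + 2 \left(-3\right) = -5 - 6 = -11$)
$c = -11$
$H{\left(P \right)} = -11$
$B{\left(m,O \right)} = - \frac{34}{3}$ ($B{\left(m,O \right)} = 1 \left(-11\right) - \frac{1}{3} = -11 - \frac{1}{3} = - \frac{34}{3}$)
$\frac{-287183 + B{\left(-107,-667 \right)}}{82140 - 18224} = \frac{-287183 - \frac{34}{3}}{82140 - 18224} = - \frac{861583}{3 \cdot 63916} = \left(- \frac{861583}{3}\right) \frac{1}{63916} = - \frac{861583}{191748}$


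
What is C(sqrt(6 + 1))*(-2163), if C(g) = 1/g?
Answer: -309*sqrt(7) ≈ -817.54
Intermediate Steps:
C(sqrt(6 + 1))*(-2163) = -2163/sqrt(6 + 1) = -2163/sqrt(7) = (sqrt(7)/7)*(-2163) = -309*sqrt(7)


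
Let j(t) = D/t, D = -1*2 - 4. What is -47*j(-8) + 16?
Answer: -77/4 ≈ -19.250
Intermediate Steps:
D = -6 (D = -2 - 4 = -6)
j(t) = -6/t
-47*j(-8) + 16 = -(-282)/(-8) + 16 = -(-282)*(-1)/8 + 16 = -47*3/4 + 16 = -141/4 + 16 = -77/4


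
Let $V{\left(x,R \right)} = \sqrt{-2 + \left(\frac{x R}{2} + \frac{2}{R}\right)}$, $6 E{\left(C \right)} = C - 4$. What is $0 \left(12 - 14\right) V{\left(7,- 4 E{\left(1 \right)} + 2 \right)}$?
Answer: $0$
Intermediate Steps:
$E{\left(C \right)} = - \frac{2}{3} + \frac{C}{6}$ ($E{\left(C \right)} = \frac{C - 4}{6} = \frac{-4 + C}{6} = - \frac{2}{3} + \frac{C}{6}$)
$V{\left(x,R \right)} = \sqrt{-2 + \frac{2}{R} + \frac{R x}{2}}$ ($V{\left(x,R \right)} = \sqrt{-2 + \left(R x \frac{1}{2} + \frac{2}{R}\right)} = \sqrt{-2 + \left(\frac{R x}{2} + \frac{2}{R}\right)} = \sqrt{-2 + \left(\frac{2}{R} + \frac{R x}{2}\right)} = \sqrt{-2 + \frac{2}{R} + \frac{R x}{2}}$)
$0 \left(12 - 14\right) V{\left(7,- 4 E{\left(1 \right)} + 2 \right)} = 0 \left(12 - 14\right) \frac{\sqrt{-8 + \frac{8}{- 4 \left(- \frac{2}{3} + \frac{1}{6} \cdot 1\right) + 2} + 2 \left(- 4 \left(- \frac{2}{3} + \frac{1}{6} \cdot 1\right) + 2\right) 7}}{2} = 0 \left(-2\right) \frac{\sqrt{-8 + \frac{8}{- 4 \left(- \frac{2}{3} + \frac{1}{6}\right) + 2} + 2 \left(- 4 \left(- \frac{2}{3} + \frac{1}{6}\right) + 2\right) 7}}{2} = 0 \frac{\sqrt{-8 + \frac{8}{\left(-4\right) \left(- \frac{1}{2}\right) + 2} + 2 \left(\left(-4\right) \left(- \frac{1}{2}\right) + 2\right) 7}}{2} = 0 \frac{\sqrt{-8 + \frac{8}{2 + 2} + 2 \left(2 + 2\right) 7}}{2} = 0 \frac{\sqrt{-8 + \frac{8}{4} + 2 \cdot 4 \cdot 7}}{2} = 0 \frac{\sqrt{-8 + 8 \cdot \frac{1}{4} + 56}}{2} = 0 \frac{\sqrt{-8 + 2 + 56}}{2} = 0 \frac{\sqrt{50}}{2} = 0 \frac{5 \sqrt{2}}{2} = 0$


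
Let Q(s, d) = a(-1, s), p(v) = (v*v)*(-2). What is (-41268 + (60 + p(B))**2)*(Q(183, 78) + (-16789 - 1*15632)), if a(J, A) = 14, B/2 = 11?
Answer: -25381032772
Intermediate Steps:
B = 22 (B = 2*11 = 22)
p(v) = -2*v**2 (p(v) = v**2*(-2) = -2*v**2)
Q(s, d) = 14
(-41268 + (60 + p(B))**2)*(Q(183, 78) + (-16789 - 1*15632)) = (-41268 + (60 - 2*22**2)**2)*(14 + (-16789 - 1*15632)) = (-41268 + (60 - 2*484)**2)*(14 + (-16789 - 15632)) = (-41268 + (60 - 968)**2)*(14 - 32421) = (-41268 + (-908)**2)*(-32407) = (-41268 + 824464)*(-32407) = 783196*(-32407) = -25381032772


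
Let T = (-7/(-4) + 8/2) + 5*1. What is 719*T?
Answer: 30917/4 ≈ 7729.3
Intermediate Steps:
T = 43/4 (T = (-7*(-¼) + 8*(½)) + 5 = (7/4 + 4) + 5 = 23/4 + 5 = 43/4 ≈ 10.750)
719*T = 719*(43/4) = 30917/4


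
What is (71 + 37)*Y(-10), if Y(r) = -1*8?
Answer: -864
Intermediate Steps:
Y(r) = -8
(71 + 37)*Y(-10) = (71 + 37)*(-8) = 108*(-8) = -864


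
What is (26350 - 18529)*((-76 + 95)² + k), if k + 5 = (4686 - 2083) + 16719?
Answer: 153901638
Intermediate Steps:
k = 19317 (k = -5 + ((4686 - 2083) + 16719) = -5 + (2603 + 16719) = -5 + 19322 = 19317)
(26350 - 18529)*((-76 + 95)² + k) = (26350 - 18529)*((-76 + 95)² + 19317) = 7821*(19² + 19317) = 7821*(361 + 19317) = 7821*19678 = 153901638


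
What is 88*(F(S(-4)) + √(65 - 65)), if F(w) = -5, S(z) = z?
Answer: -440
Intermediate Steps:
88*(F(S(-4)) + √(65 - 65)) = 88*(-5 + √(65 - 65)) = 88*(-5 + √0) = 88*(-5 + 0) = 88*(-5) = -440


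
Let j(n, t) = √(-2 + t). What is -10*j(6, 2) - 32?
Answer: -32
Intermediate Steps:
-10*j(6, 2) - 32 = -10*√(-2 + 2) - 32 = -10*√0 - 32 = -10*0 - 32 = 0 - 32 = -32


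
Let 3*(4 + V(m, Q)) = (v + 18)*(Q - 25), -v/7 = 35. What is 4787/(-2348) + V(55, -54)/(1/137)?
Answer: 5764741235/7044 ≈ 8.1839e+5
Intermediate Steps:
v = -245 (v = -7*35 = -245)
V(m, Q) = 5663/3 - 227*Q/3 (V(m, Q) = -4 + ((-245 + 18)*(Q - 25))/3 = -4 + (-227*(-25 + Q))/3 = -4 + (5675 - 227*Q)/3 = -4 + (5675/3 - 227*Q/3) = 5663/3 - 227*Q/3)
4787/(-2348) + V(55, -54)/(1/137) = 4787/(-2348) + (5663/3 - 227/3*(-54))/(1/137) = 4787*(-1/2348) + (5663/3 + 4086)/(1/137) = -4787/2348 + (17921/3)*137 = -4787/2348 + 2455177/3 = 5764741235/7044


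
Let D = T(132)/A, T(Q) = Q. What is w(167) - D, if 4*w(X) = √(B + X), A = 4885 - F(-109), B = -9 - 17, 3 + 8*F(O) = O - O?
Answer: -96/3553 + √141/4 ≈ 2.9416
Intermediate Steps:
F(O) = -3/8 (F(O) = -3/8 + (O - O)/8 = -3/8 + (⅛)*0 = -3/8 + 0 = -3/8)
B = -26
A = 39083/8 (A = 4885 - 1*(-3/8) = 4885 + 3/8 = 39083/8 ≈ 4885.4)
w(X) = √(-26 + X)/4
D = 96/3553 (D = 132/(39083/8) = 132*(8/39083) = 96/3553 ≈ 0.027019)
w(167) - D = √(-26 + 167)/4 - 1*96/3553 = √141/4 - 96/3553 = -96/3553 + √141/4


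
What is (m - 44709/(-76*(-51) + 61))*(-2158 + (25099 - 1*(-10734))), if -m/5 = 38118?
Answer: -25269637125825/3937 ≈ -6.4185e+9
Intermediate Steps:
m = -190590 (m = -5*38118 = -190590)
(m - 44709/(-76*(-51) + 61))*(-2158 + (25099 - 1*(-10734))) = (-190590 - 44709/(-76*(-51) + 61))*(-2158 + (25099 - 1*(-10734))) = (-190590 - 44709/(3876 + 61))*(-2158 + (25099 + 10734)) = (-190590 - 44709/3937)*(-2158 + 35833) = (-190590 - 44709*1/3937)*33675 = (-190590 - 44709/3937)*33675 = -750397539/3937*33675 = -25269637125825/3937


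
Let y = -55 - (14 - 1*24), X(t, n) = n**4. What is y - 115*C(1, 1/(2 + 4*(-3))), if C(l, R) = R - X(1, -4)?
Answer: 58813/2 ≈ 29407.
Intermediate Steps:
y = -45 (y = -55 - (14 - 24) = -55 - 1*(-10) = -55 + 10 = -45)
C(l, R) = -256 + R (C(l, R) = R - 1*(-4)**4 = R - 1*256 = R - 256 = -256 + R)
y - 115*C(1, 1/(2 + 4*(-3))) = -45 - 115*(-256 + 1/(2 + 4*(-3))) = -45 - 115*(-256 + 1/(2 - 12)) = -45 - 115*(-256 + 1/(-10)) = -45 - 115*(-256 - 1/10) = -45 - 115*(-2561/10) = -45 + 58903/2 = 58813/2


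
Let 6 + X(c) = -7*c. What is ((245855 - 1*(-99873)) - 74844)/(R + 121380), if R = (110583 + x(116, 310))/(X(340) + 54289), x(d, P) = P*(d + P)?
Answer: 16678164/7473581 ≈ 2.2316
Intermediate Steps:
x(d, P) = P*(P + d)
X(c) = -6 - 7*c
R = 80881/17301 (R = (110583 + 310*(310 + 116))/((-6 - 7*340) + 54289) = (110583 + 310*426)/((-6 - 2380) + 54289) = (110583 + 132060)/(-2386 + 54289) = 242643/51903 = 242643*(1/51903) = 80881/17301 ≈ 4.6749)
((245855 - 1*(-99873)) - 74844)/(R + 121380) = ((245855 - 1*(-99873)) - 74844)/(80881/17301 + 121380) = ((245855 + 99873) - 74844)/(2100076261/17301) = (345728 - 74844)*(17301/2100076261) = 270884*(17301/2100076261) = 16678164/7473581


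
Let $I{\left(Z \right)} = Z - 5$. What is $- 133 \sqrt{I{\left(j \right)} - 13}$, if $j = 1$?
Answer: $- 133 i \sqrt{17} \approx - 548.37 i$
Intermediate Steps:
$I{\left(Z \right)} = -5 + Z$
$- 133 \sqrt{I{\left(j \right)} - 13} = - 133 \sqrt{\left(-5 + 1\right) - 13} = - 133 \sqrt{-4 - 13} = - 133 \sqrt{-17} = - 133 i \sqrt{17}$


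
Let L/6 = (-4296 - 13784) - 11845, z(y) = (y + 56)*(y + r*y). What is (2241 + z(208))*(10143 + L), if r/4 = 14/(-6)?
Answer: 77141002113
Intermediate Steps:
r = -28/3 (r = 4*(14/(-6)) = 4*(14*(-1/6)) = 4*(-7/3) = -28/3 ≈ -9.3333)
z(y) = -25*y*(56 + y)/3 (z(y) = (y + 56)*(y - 28*y/3) = (56 + y)*(-25*y/3) = -25*y*(56 + y)/3)
L = -179550 (L = 6*((-4296 - 13784) - 11845) = 6*(-18080 - 11845) = 6*(-29925) = -179550)
(2241 + z(208))*(10143 + L) = (2241 - 25/3*208*(56 + 208))*(10143 - 179550) = (2241 - 25/3*208*264)*(-169407) = (2241 - 457600)*(-169407) = -455359*(-169407) = 77141002113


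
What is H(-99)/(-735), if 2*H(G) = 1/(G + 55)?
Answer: 1/64680 ≈ 1.5461e-5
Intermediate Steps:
H(G) = 1/(2*(55 + G)) (H(G) = 1/(2*(G + 55)) = 1/(2*(55 + G)))
H(-99)/(-735) = (1/(2*(55 - 99)))/(-735) = ((½)/(-44))*(-1/735) = ((½)*(-1/44))*(-1/735) = -1/88*(-1/735) = 1/64680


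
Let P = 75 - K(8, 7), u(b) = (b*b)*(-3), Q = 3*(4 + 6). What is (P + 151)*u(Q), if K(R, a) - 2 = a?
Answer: -585900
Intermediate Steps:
K(R, a) = 2 + a
Q = 30 (Q = 3*10 = 30)
u(b) = -3*b**2 (u(b) = b**2*(-3) = -3*b**2)
P = 66 (P = 75 - (2 + 7) = 75 - 1*9 = 75 - 9 = 66)
(P + 151)*u(Q) = (66 + 151)*(-3*30**2) = 217*(-3*900) = 217*(-2700) = -585900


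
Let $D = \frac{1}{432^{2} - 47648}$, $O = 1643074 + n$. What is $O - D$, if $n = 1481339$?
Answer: $\frac{434218421087}{138976} \approx 3.1244 \cdot 10^{6}$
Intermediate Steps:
$O = 3124413$ ($O = 1643074 + 1481339 = 3124413$)
$D = \frac{1}{138976}$ ($D = \frac{1}{186624 - 47648} = \frac{1}{138976} \approx 7.1955 \cdot 10^{-6}$)
$O - D = 3124413 - \frac{1}{138976} = \frac{434218421087}{138976}$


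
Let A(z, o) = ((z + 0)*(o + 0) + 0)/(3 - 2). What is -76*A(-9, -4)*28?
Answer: -76608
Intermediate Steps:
A(z, o) = o*z (A(z, o) = (z*o + 0)/1 = (o*z + 0)*1 = (o*z)*1 = o*z)
-76*A(-9, -4)*28 = -(-304)*(-9)*28 = -76*36*28 = -2736*28 = -76608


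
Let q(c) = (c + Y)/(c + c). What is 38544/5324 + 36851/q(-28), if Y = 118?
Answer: -124811768/5445 ≈ -22922.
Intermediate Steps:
q(c) = (118 + c)/(2*c) (q(c) = (c + 118)/(c + c) = (118 + c)/((2*c)) = (118 + c)*(1/(2*c)) = (118 + c)/(2*c))
38544/5324 + 36851/q(-28) = 38544/5324 + 36851/(((½)*(118 - 28)/(-28))) = 38544*(1/5324) + 36851/(((½)*(-1/28)*90)) = 876/121 + 36851/(-45/28) = 876/121 + 36851*(-28/45) = 876/121 - 1031828/45 = -124811768/5445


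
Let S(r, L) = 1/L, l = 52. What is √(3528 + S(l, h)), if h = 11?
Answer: 197*√11/11 ≈ 59.398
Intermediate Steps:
√(3528 + S(l, h)) = √(3528 + 1/11) = √(38809/11) = 197*√11/11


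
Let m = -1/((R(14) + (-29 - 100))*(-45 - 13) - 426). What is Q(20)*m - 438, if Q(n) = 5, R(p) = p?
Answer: -2734877/6244 ≈ -438.00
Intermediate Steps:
m = -1/6244 (m = -1/((14 + (-29 - 100))*(-45 - 13) - 426) = -1/((14 - 129)*(-58) - 426) = -1/(-115*(-58) - 426) = -1/(6670 - 426) = -1/6244 ≈ -0.00016015)
Q(20)*m - 438 = 5*(-1/6244) - 438 = -5/6244 - 438 = -2734877/6244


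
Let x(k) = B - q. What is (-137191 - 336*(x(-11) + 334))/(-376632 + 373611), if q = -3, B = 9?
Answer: 253447/3021 ≈ 83.895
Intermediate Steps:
x(k) = 12 (x(k) = 9 - 1*(-3) = 9 + 3 = 12)
(-137191 - 336*(x(-11) + 334))/(-376632 + 373611) = (-137191 - 336*(12 + 334))/(-376632 + 373611) = (-137191 - 336*346)/(-3021) = (-137191 - 116256)*(-1/3021) = -253447*(-1/3021) = 253447/3021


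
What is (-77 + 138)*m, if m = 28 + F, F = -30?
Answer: -122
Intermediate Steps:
m = -2 (m = 28 - 30 = -2)
(-77 + 138)*m = (-77 + 138)*(-2) = 61*(-2) = -122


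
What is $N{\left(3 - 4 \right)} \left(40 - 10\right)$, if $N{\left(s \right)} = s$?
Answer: $-30$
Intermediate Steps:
$N{\left(3 - 4 \right)} \left(40 - 10\right) = \left(3 - 4\right) \left(40 - 10\right) = \left(3 - 4\right) 30 = \left(-1\right) 30 = -30$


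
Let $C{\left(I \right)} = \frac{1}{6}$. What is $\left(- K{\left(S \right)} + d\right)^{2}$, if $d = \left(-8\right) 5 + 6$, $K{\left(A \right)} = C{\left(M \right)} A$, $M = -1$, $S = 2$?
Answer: $\frac{10609}{9} \approx 1178.8$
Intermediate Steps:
$C{\left(I \right)} = \frac{1}{6}$
$K{\left(A \right)} = \frac{A}{6}$
$d = -34$ ($d = -40 + 6 = -34$)
$\left(- K{\left(S \right)} + d\right)^{2} = \left(- \frac{2}{6} - 34\right)^{2} = \left(\left(-1\right) \frac{1}{3} - 34\right)^{2} = \left(- \frac{1}{3} - 34\right)^{2} = \left(- \frac{103}{3}\right)^{2} = \frac{10609}{9}$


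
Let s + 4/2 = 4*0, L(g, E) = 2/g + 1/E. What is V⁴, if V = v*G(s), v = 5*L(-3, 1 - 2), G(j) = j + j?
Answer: 100000000/81 ≈ 1.2346e+6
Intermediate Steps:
L(g, E) = 1/E + 2/g (L(g, E) = 2/g + 1/E = 1/E + 2/g)
s = -2 (s = -2 + 4*0 = -2 + 0 = -2)
G(j) = 2*j
v = -25/3 (v = 5*(1/(1 - 2) + 2/(-3)) = 5*(1/(-1) + 2*(-⅓)) = 5*(-1 - ⅔) = 5*(-5/3) = -25/3 ≈ -8.3333)
V = 100/3 (V = -50*(-2)/3 = -25/3*(-4) = 100/3 ≈ 33.333)
V⁴ = (100/3)⁴ = 100000000/81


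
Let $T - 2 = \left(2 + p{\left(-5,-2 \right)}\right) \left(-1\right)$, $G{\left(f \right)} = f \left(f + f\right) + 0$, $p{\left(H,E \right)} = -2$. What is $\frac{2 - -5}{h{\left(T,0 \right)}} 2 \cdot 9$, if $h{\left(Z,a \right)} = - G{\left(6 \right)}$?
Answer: $- \frac{7}{4} \approx -1.75$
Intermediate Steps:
$G{\left(f \right)} = 2 f^{2}$ ($G{\left(f \right)} = f 2 f + 0 = 2 f^{2} + 0 = 2 f^{2}$)
$T = 2$ ($T = 2 + \left(2 - 2\right) \left(-1\right) = 2 + 0 \left(-1\right) = 2 + 0 = 2$)
$h{\left(Z,a \right)} = -72$ ($h{\left(Z,a \right)} = - 2 \cdot 6^{2} = - 2 \cdot 36 = \left(-1\right) 72 = -72$)
$\frac{2 - -5}{h{\left(T,0 \right)}} 2 \cdot 9 = \frac{2 - -5}{-72} \cdot 2 \cdot 9 = \left(2 + 5\right) \left(- \frac{1}{72}\right) 2 \cdot 9 = 7 \left(- \frac{1}{72}\right) 2 \cdot 9 = \left(- \frac{7}{72}\right) 2 \cdot 9 = \left(- \frac{7}{36}\right) 9 = - \frac{7}{4}$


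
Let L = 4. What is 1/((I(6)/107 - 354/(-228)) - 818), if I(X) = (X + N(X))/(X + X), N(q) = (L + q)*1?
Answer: -12198/9958873 ≈ -0.0012248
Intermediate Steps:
N(q) = 4 + q (N(q) = (4 + q)*1 = 4 + q)
I(X) = (4 + 2*X)/(2*X) (I(X) = (X + (4 + X))/(X + X) = (4 + 2*X)/((2*X)) = (4 + 2*X)*(1/(2*X)) = (4 + 2*X)/(2*X))
1/((I(6)/107 - 354/(-228)) - 818) = 1/((((2 + 6)/6)/107 - 354/(-228)) - 818) = 1/((((1/6)*8)*(1/107) - 354*(-1/228)) - 818) = 1/(((4/3)*(1/107) + 59/38) - 818) = 1/((4/321 + 59/38) - 818) = 1/(19091/12198 - 818) = 1/(-9958873/12198) = -12198/9958873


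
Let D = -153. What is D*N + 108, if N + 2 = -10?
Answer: 1944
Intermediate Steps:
N = -12 (N = -2 - 10 = -12)
D*N + 108 = -153*(-12) + 108 = 1836 + 108 = 1944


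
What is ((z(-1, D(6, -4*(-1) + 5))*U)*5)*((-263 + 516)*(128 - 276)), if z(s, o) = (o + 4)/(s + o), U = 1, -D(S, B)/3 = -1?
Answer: -655270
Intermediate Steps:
D(S, B) = 3 (D(S, B) = -3*(-1) = 3)
z(s, o) = (4 + o)/(o + s)
((z(-1, D(6, -4*(-1) + 5))*U)*5)*((-263 + 516)*(128 - 276)) = ((((4 + 3)/(3 - 1))*1)*5)*((-263 + 516)*(128 - 276)) = (((7/2)*1)*5)*(253*(-148)) = ((((½)*7)*1)*5)*(-37444) = (((7/2)*1)*5)*(-37444) = ((7/2)*5)*(-37444) = (35/2)*(-37444) = -655270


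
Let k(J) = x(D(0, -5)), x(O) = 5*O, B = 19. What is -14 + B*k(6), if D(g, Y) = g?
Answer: -14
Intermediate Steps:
k(J) = 0 (k(J) = 5*0 = 0)
-14 + B*k(6) = -14 + 19*0 = -14 + 0 = -14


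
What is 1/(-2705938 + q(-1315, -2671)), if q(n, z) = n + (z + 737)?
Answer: -1/2709187 ≈ -3.6911e-7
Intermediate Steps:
q(n, z) = 737 + n + z (q(n, z) = n + (737 + z) = 737 + n + z)
1/(-2705938 + q(-1315, -2671)) = 1/(-2705938 + (737 - 1315 - 2671)) = 1/(-2705938 - 3249) = 1/(-2709187) = -1/2709187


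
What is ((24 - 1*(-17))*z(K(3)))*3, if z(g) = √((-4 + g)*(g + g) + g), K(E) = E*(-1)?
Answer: 123*√39 ≈ 768.13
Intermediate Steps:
K(E) = -E
z(g) = √(g + 2*g*(-4 + g)) (z(g) = √((-4 + g)*(2*g) + g) = √(2*g*(-4 + g) + g) = √(g + 2*g*(-4 + g)))
((24 - 1*(-17))*z(K(3)))*3 = ((24 - 1*(-17))*√((-1*3)*(-7 + 2*(-1*3))))*3 = ((24 + 17)*√(-3*(-7 + 2*(-3))))*3 = (41*√(-3*(-7 - 6)))*3 = (41*√(-3*(-13)))*3 = (41*√39)*3 = 123*√39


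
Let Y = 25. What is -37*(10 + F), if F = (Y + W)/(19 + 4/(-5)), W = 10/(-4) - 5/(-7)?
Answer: -40885/98 ≈ -417.19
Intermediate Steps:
W = -25/14 (W = 10*(-¼) - 5*(-⅐) = -5/2 + 5/7 = -25/14 ≈ -1.7857)
F = 125/98 (F = (25 - 25/14)/(19 + 4/(-5)) = 325/(14*(19 + 4*(-⅕))) = 325/(14*(19 - ⅘)) = 325/(14*(91/5)) = (325/14)*(5/91) = 125/98 ≈ 1.2755)
-37*(10 + F) = -37*(10 + 125/98) = -37*1105/98 = -40885/98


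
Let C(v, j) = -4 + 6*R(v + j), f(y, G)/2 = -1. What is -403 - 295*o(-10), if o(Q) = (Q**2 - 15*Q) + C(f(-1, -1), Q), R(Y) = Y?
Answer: -51733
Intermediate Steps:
f(y, G) = -2 (f(y, G) = 2*(-1) = -2)
C(v, j) = -4 + 6*j + 6*v (C(v, j) = -4 + 6*(v + j) = -4 + 6*(j + v) = -4 + (6*j + 6*v) = -4 + 6*j + 6*v)
o(Q) = -16 + Q**2 - 9*Q (o(Q) = (Q**2 - 15*Q) + (-4 + 6*Q + 6*(-2)) = (Q**2 - 15*Q) + (-4 + 6*Q - 12) = (Q**2 - 15*Q) + (-16 + 6*Q) = -16 + Q**2 - 9*Q)
-403 - 295*o(-10) = -403 - 295*(-16 + (-10)**2 - 9*(-10)) = -403 - 295*(-16 + 100 + 90) = -403 - 295*174 = -403 - 51330 = -51733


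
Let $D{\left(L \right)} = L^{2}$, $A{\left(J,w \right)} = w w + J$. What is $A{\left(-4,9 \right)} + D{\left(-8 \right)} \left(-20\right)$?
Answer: $-1203$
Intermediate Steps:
$A{\left(J,w \right)} = J + w^{2}$ ($A{\left(J,w \right)} = w^{2} + J = J + w^{2}$)
$A{\left(-4,9 \right)} + D{\left(-8 \right)} \left(-20\right) = \left(-4 + 9^{2}\right) + \left(-8\right)^{2} \left(-20\right) = \left(-4 + 81\right) + 64 \left(-20\right) = 77 - 1280 = -1203$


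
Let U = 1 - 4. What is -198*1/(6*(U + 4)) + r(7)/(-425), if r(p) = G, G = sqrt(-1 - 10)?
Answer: -33 - I*sqrt(11)/425 ≈ -33.0 - 0.0078038*I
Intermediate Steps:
G = I*sqrt(11) (G = sqrt(-11) = I*sqrt(11) ≈ 3.3166*I)
U = -3
r(p) = I*sqrt(11)
-198*1/(6*(U + 4)) + r(7)/(-425) = -198*1/(6*(-3 + 4)) + (I*sqrt(11))/(-425) = -198/(1*6) + (I*sqrt(11))*(-1/425) = -198/6 - I*sqrt(11)/425 = -198*1/6 - I*sqrt(11)/425 = -33 - I*sqrt(11)/425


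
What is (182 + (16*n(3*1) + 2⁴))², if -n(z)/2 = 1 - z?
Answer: 68644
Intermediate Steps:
n(z) = -2 + 2*z (n(z) = -2*(1 - z) = -2 + 2*z)
(182 + (16*n(3*1) + 2⁴))² = (182 + (16*(-2 + 2*(3*1)) + 2⁴))² = (182 + (16*(-2 + 2*3) + 16))² = (182 + (16*(-2 + 6) + 16))² = (182 + (16*4 + 16))² = (182 + (64 + 16))² = (182 + 80)² = 262² = 68644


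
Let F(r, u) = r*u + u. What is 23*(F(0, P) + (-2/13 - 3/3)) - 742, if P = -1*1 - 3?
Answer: -11187/13 ≈ -860.54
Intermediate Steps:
P = -4 (P = -1 - 3 = -4)
F(r, u) = u + r*u
23*(F(0, P) + (-2/13 - 3/3)) - 742 = 23*(-4*(1 + 0) + (-2/13 - 3/3)) - 742 = 23*(-4*1 + (-2*1/13 - 3*⅓)) - 742 = 23*(-4 + (-2/13 - 1)) - 742 = 23*(-4 - 15/13) - 742 = 23*(-67/13) - 742 = -1541/13 - 742 = -11187/13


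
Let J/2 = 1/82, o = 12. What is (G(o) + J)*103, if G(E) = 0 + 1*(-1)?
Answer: -4120/41 ≈ -100.49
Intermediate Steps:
J = 1/41 (J = 2/82 = 2*(1/82) = 1/41 ≈ 0.024390)
G(E) = -1 (G(E) = 0 - 1 = -1)
(G(o) + J)*103 = (-1 + 1/41)*103 = -40/41*103 = -4120/41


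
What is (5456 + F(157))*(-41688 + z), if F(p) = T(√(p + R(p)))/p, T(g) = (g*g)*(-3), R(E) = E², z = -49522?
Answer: -454408220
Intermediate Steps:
T(g) = -3*g² (T(g) = g²*(-3) = -3*g²)
F(p) = (-3*p - 3*p²)/p (F(p) = (-(3*p + 3*p²))/p = (-3*(p + p²))/p = (-3*p - 3*p²)/p)
(5456 + F(157))*(-41688 + z) = (5456 + (-3 - 3*157))*(-41688 - 49522) = (5456 + (-3 - 471))*(-91210) = (5456 - 474)*(-91210) = 4982*(-91210) = -454408220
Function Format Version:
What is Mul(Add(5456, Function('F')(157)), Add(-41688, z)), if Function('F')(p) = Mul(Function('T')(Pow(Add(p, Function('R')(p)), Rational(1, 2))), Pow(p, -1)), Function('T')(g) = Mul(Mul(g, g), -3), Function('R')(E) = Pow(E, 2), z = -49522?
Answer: -454408220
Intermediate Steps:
Function('T')(g) = Mul(-3, Pow(g, 2)) (Function('T')(g) = Mul(Pow(g, 2), -3) = Mul(-3, Pow(g, 2)))
Function('F')(p) = Mul(Pow(p, -1), Add(Mul(-3, p), Mul(-3, Pow(p, 2)))) (Function('F')(p) = Mul(Mul(-3, Pow(Pow(Add(p, Pow(p, 2)), Rational(1, 2)), 2)), Pow(p, -1)) = Mul(Mul(-3, Add(p, Pow(p, 2))), Pow(p, -1)) = Mul(Add(Mul(-3, p), Mul(-3, Pow(p, 2))), Pow(p, -1)) = Mul(Pow(p, -1), Add(Mul(-3, p), Mul(-3, Pow(p, 2)))))
Mul(Add(5456, Function('F')(157)), Add(-41688, z)) = Mul(Add(5456, Add(-3, Mul(-3, 157))), Add(-41688, -49522)) = Mul(Add(5456, Add(-3, -471)), -91210) = Mul(Add(5456, -474), -91210) = Mul(4982, -91210) = -454408220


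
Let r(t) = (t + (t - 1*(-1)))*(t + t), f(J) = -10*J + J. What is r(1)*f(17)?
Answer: -918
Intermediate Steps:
f(J) = -9*J
r(t) = 2*t*(1 + 2*t) (r(t) = (t + (t + 1))*(2*t) = (t + (1 + t))*(2*t) = (1 + 2*t)*(2*t) = 2*t*(1 + 2*t))
r(1)*f(17) = (2*1*(1 + 2*1))*(-9*17) = (2*1*(1 + 2))*(-153) = (2*1*3)*(-153) = 6*(-153) = -918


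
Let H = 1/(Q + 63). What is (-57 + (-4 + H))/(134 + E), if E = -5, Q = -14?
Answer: -996/2107 ≈ -0.47271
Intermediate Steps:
H = 1/49 (H = 1/(-14 + 63) = 1/49 ≈ 0.020408)
(-57 + (-4 + H))/(134 + E) = (-57 + (-4 + 1/49))/(134 - 5) = (-57 - 195/49)/129 = (1/129)*(-2988/49) = -996/2107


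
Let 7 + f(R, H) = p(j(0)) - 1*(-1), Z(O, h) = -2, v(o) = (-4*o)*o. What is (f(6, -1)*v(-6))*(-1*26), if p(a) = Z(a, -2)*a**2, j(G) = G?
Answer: -22464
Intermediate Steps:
v(o) = -4*o**2
p(a) = -2*a**2
f(R, H) = -6 (f(R, H) = -7 + (-2*0**2 - 1*(-1)) = -7 + (-2*0 + 1) = -7 + (0 + 1) = -7 + 1 = -6)
(f(6, -1)*v(-6))*(-1*26) = (-(-24)*(-6)**2)*(-1*26) = -(-24)*36*(-26) = -6*(-144)*(-26) = 864*(-26) = -22464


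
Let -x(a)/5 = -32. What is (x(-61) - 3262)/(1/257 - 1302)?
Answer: 797214/334613 ≈ 2.3825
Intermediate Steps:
x(a) = 160 (x(a) = -5*(-32) = 160)
(x(-61) - 3262)/(1/257 - 1302) = (160 - 3262)/(1/257 - 1302) = -3102/(1/257 - 1302) = -3102/(-334613/257) = -3102*(-257/334613) = 797214/334613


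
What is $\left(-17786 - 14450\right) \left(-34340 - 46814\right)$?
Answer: $2616080344$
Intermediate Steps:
$\left(-17786 - 14450\right) \left(-34340 - 46814\right) = \left(-32236\right) \left(-81154\right) = 2616080344$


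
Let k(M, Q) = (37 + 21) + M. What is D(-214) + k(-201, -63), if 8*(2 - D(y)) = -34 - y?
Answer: -327/2 ≈ -163.50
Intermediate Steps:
D(y) = 25/4 + y/8 (D(y) = 2 - (-34 - y)/8 = 2 + (17/4 + y/8) = 25/4 + y/8)
k(M, Q) = 58 + M
D(-214) + k(-201, -63) = (25/4 + (1/8)*(-214)) + (58 - 201) = (25/4 - 107/4) - 143 = -41/2 - 143 = -327/2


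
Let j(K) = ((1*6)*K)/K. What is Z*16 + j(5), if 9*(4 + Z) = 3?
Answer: -158/3 ≈ -52.667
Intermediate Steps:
Z = -11/3 (Z = -4 + (⅑)*3 = -4 + ⅓ = -11/3 ≈ -3.6667)
j(K) = 6 (j(K) = (6*K)/K = 6)
Z*16 + j(5) = -11/3*16 + 6 = -176/3 + 6 = -158/3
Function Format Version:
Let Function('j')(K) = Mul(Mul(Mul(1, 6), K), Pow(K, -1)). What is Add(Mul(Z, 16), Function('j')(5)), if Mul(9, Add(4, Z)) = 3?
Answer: Rational(-158, 3) ≈ -52.667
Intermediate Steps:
Z = Rational(-11, 3) (Z = Add(-4, Mul(Rational(1, 9), 3)) = Add(-4, Rational(1, 3)) = Rational(-11, 3) ≈ -3.6667)
Function('j')(K) = 6 (Function('j')(K) = Mul(Mul(6, K), Pow(K, -1)) = 6)
Add(Mul(Z, 16), Function('j')(5)) = Add(Mul(Rational(-11, 3), 16), 6) = Add(Rational(-176, 3), 6) = Rational(-158, 3)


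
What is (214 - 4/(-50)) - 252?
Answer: -948/25 ≈ -37.920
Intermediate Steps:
(214 - 4/(-50)) - 252 = (214 - 1/50*(-4)) - 252 = (214 + 2/25) - 252 = 5352/25 - 252 = -948/25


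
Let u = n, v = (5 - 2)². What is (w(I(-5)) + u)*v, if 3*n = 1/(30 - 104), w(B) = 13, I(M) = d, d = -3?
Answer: 8655/74 ≈ 116.96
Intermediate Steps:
I(M) = -3
v = 9 (v = 3² = 9)
n = -1/222 (n = 1/(3*(30 - 104)) = (⅓)/(-74) = (⅓)*(-1/74) = -1/222 ≈ -0.0045045)
u = -1/222 ≈ -0.0045045
(w(I(-5)) + u)*v = (13 - 1/222)*9 = (2885/222)*9 = 8655/74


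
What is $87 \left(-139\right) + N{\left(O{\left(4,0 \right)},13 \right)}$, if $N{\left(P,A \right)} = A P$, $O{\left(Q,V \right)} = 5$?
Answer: $-12028$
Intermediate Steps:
$87 \left(-139\right) + N{\left(O{\left(4,0 \right)},13 \right)} = 87 \left(-139\right) + 13 \cdot 5 = -12093 + 65 = -12028$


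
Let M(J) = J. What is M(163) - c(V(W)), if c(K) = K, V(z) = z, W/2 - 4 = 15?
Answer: 125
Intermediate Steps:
W = 38 (W = 8 + 2*15 = 8 + 30 = 38)
M(163) - c(V(W)) = 163 - 1*38 = 163 - 38 = 125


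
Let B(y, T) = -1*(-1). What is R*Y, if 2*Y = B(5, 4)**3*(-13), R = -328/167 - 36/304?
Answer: 343603/25384 ≈ 13.536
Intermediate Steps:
B(y, T) = 1
R = -26431/12692 (R = -328*1/167 - 36*1/304 = -328/167 - 9/76 = -26431/12692 ≈ -2.0825)
Y = -13/2 (Y = (1**3*(-13))/2 = (1*(-13))/2 = (1/2)*(-13) = -13/2 ≈ -6.5000)
R*Y = -26431/12692*(-13/2) = 343603/25384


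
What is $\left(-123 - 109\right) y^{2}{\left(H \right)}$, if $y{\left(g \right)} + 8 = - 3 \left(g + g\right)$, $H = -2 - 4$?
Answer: $-181888$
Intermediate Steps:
$H = -6$
$y{\left(g \right)} = -8 - 6 g$ ($y{\left(g \right)} = -8 - 3 \left(g + g\right) = -8 - 3 \cdot 2 g = -8 - 6 g$)
$\left(-123 - 109\right) y^{2}{\left(H \right)} = \left(-123 - 109\right) \left(-8 - -36\right)^{2} = - 232 \left(-8 + 36\right)^{2} = - 232 \cdot 28^{2} = \left(-232\right) 784 = -181888$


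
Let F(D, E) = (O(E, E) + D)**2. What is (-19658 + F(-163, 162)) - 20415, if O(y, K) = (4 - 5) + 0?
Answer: -13177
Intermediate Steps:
O(y, K) = -1 (O(y, K) = -1 + 0 = -1)
F(D, E) = (-1 + D)**2
(-19658 + F(-163, 162)) - 20415 = (-19658 + (-1 - 163)**2) - 20415 = (-19658 + (-164)**2) - 20415 = (-19658 + 26896) - 20415 = 7238 - 20415 = -13177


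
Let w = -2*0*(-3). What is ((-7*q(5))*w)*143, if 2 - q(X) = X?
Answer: 0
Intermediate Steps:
q(X) = 2 - X
w = 0 (w = 0*(-3) = 0)
((-7*q(5))*w)*143 = (-7*(2 - 1*5)*0)*143 = (-7*(2 - 5)*0)*143 = (-7*(-3)*0)*143 = (21*0)*143 = 0*143 = 0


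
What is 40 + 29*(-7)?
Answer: -163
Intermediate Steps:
40 + 29*(-7) = 40 - 203 = -163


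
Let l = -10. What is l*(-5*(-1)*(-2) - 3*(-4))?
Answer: -20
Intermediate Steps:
l*(-5*(-1)*(-2) - 3*(-4)) = -10*(-5*(-1)*(-2) - 3*(-4)) = -10*(5*(-2) + 12) = -10*(-10 + 12) = -10*2 = -20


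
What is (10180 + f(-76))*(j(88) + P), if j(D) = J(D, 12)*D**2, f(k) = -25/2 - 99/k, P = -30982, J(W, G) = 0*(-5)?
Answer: -11971894039/38 ≈ -3.1505e+8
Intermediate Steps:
J(W, G) = 0
f(k) = -25/2 - 99/k (f(k) = -25*1/2 - 99/k = -25/2 - 99/k)
j(D) = 0 (j(D) = 0*D**2 = 0)
(10180 + f(-76))*(j(88) + P) = (10180 + (-25/2 - 99/(-76)))*(0 - 30982) = (10180 + (-25/2 - 99*(-1/76)))*(-30982) = (10180 + (-25/2 + 99/76))*(-30982) = (10180 - 851/76)*(-30982) = (772829/76)*(-30982) = -11971894039/38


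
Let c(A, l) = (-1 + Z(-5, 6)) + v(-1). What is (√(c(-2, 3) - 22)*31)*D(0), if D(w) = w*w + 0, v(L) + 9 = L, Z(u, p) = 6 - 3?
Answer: 0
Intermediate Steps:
Z(u, p) = 3
v(L) = -9 + L
D(w) = w² (D(w) = w² + 0 = w²)
c(A, l) = -8 (c(A, l) = (-1 + 3) + (-9 - 1) = 2 - 10 = -8)
(√(c(-2, 3) - 22)*31)*D(0) = (√(-8 - 22)*31)*0² = (√(-30)*31)*0 = ((I*√30)*31)*0 = (31*I*√30)*0 = 0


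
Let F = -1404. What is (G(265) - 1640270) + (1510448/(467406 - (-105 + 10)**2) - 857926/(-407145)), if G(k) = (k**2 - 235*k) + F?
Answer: -304896870261101614/186627532245 ≈ -1.6337e+6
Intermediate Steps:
G(k) = -1404 + k**2 - 235*k (G(k) = (k**2 - 235*k) - 1404 = -1404 + k**2 - 235*k)
(G(265) - 1640270) + (1510448/(467406 - (-105 + 10)**2) - 857926/(-407145)) = ((-1404 + 265**2 - 235*265) - 1640270) + (1510448/(467406 - (-105 + 10)**2) - 857926/(-407145)) = ((-1404 + 70225 - 62275) - 1640270) + (1510448/(467406 - 1*(-95)**2) - 857926*(-1/407145)) = (6546 - 1640270) + (1510448/(467406 - 1*9025) + 857926/407145) = -1633724 + (1510448/(467406 - 9025) + 857926/407145) = -1633724 + (1510448/458381 + 857926/407145) = -1633724 + 1008228328766/186627532245 = -304896870261101614/186627532245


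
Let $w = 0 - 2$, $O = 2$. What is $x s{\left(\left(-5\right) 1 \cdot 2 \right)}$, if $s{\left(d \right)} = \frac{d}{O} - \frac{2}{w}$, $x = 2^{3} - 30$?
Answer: $88$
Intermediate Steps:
$w = -2$ ($w = 0 - 2 = -2$)
$x = -22$ ($x = 8 - 30 = -22$)
$s{\left(d \right)} = 1 + \frac{d}{2}$ ($s{\left(d \right)} = \frac{d}{2} - \frac{2}{-2} = d \frac{1}{2} - -1 = \frac{d}{2} + 1 = 1 + \frac{d}{2}$)
$x s{\left(\left(-5\right) 1 \cdot 2 \right)} = - 22 \left(1 + \frac{\left(-5\right) 1 \cdot 2}{2}\right) = - 22 \left(1 + \frac{\left(-5\right) 2}{2}\right) = - 22 \left(1 + \frac{1}{2} \left(-10\right)\right) = - 22 \left(1 - 5\right) = \left(-22\right) \left(-4\right) = 88$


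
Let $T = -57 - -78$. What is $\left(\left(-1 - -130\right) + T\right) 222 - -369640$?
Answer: $402940$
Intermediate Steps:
$T = 21$ ($T = -57 + 78 = 21$)
$\left(\left(-1 - -130\right) + T\right) 222 - -369640 = \left(\left(-1 - -130\right) + 21\right) 222 - -369640 = \left(\left(-1 + 130\right) + 21\right) 222 + 369640 = \left(129 + 21\right) 222 + 369640 = 150 \cdot 222 + 369640 = 33300 + 369640 = 402940$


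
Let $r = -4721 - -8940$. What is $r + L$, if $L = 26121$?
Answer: $30340$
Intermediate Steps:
$r = 4219$ ($r = -4721 + 8940 = 4219$)
$r + L = 4219 + 26121 = 30340$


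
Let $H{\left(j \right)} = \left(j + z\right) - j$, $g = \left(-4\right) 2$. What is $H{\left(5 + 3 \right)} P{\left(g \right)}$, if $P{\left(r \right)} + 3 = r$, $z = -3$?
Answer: $33$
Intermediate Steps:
$g = -8$
$P{\left(r \right)} = -3 + r$
$H{\left(j \right)} = -3$ ($H{\left(j \right)} = \left(j - 3\right) - j = \left(-3 + j\right) - j = -3$)
$H{\left(5 + 3 \right)} P{\left(g \right)} = - 3 \left(-3 - 8\right) = \left(-3\right) \left(-11\right) = 33$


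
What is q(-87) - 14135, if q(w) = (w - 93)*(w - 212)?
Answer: 39685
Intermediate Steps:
q(w) = (-212 + w)*(-93 + w) (q(w) = (-93 + w)*(-212 + w) = (-212 + w)*(-93 + w))
q(-87) - 14135 = (19716 + (-87)² - 305*(-87)) - 14135 = (19716 + 7569 + 26535) - 14135 = 53820 - 14135 = 39685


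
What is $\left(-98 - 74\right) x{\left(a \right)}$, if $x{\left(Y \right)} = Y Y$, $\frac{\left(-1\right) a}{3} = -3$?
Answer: $-13932$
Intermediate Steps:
$a = 9$ ($a = \left(-3\right) \left(-3\right) = 9$)
$x{\left(Y \right)} = Y^{2}$
$\left(-98 - 74\right) x{\left(a \right)} = \left(-98 - 74\right) 9^{2} = \left(-172\right) 81 = -13932$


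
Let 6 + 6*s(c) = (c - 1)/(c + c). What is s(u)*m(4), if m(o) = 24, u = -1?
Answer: -20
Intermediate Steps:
s(c) = -1 + (-1 + c)/(12*c) (s(c) = -1 + ((c - 1)/(c + c))/6 = -1 + ((-1 + c)/((2*c)))/6 = -1 + ((-1 + c)*(1/(2*c)))/6 = -1 + ((-1 + c)/(2*c))/6 = -1 + (-1 + c)/(12*c))
s(u)*m(4) = ((1/12)*(-1 - 11*(-1))/(-1))*24 = ((1/12)*(-1)*(-1 + 11))*24 = ((1/12)*(-1)*10)*24 = -5/6*24 = -20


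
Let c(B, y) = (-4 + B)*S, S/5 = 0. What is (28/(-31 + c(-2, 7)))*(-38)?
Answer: 1064/31 ≈ 34.323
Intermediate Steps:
S = 0 (S = 5*0 = 0)
c(B, y) = 0 (c(B, y) = (-4 + B)*0 = 0)
(28/(-31 + c(-2, 7)))*(-38) = (28/(-31 + 0))*(-38) = (28/(-31))*(-38) = (28*(-1/31))*(-38) = -28/31*(-38) = 1064/31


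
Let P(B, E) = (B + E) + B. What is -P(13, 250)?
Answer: -276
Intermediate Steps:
P(B, E) = E + 2*B
-P(13, 250) = -(250 + 2*13) = -(250 + 26) = -1*276 = -276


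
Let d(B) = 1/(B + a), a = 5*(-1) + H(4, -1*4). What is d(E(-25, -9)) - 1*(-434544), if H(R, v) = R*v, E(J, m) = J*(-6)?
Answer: 56056177/129 ≈ 4.3454e+5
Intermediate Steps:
E(J, m) = -6*J
a = -21 (a = 5*(-1) + 4*(-1*4) = -5 + 4*(-4) = -5 - 16 = -21)
d(B) = 1/(-21 + B) (d(B) = 1/(B - 21) = 1/(-21 + B))
d(E(-25, -9)) - 1*(-434544) = 1/(-21 - 6*(-25)) - 1*(-434544) = 1/(-21 + 150) + 434544 = 1/129 + 434544 = 56056177/129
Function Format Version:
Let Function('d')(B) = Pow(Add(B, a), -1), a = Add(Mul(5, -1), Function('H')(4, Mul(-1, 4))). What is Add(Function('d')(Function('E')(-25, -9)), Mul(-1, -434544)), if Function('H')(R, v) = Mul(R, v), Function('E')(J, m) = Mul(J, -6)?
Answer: Rational(56056177, 129) ≈ 4.3454e+5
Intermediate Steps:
Function('E')(J, m) = Mul(-6, J)
a = -21 (a = Add(Mul(5, -1), Mul(4, Mul(-1, 4))) = Add(-5, Mul(4, -4)) = Add(-5, -16) = -21)
Function('d')(B) = Pow(Add(-21, B), -1) (Function('d')(B) = Pow(Add(B, -21), -1) = Pow(Add(-21, B), -1))
Add(Function('d')(Function('E')(-25, -9)), Mul(-1, -434544)) = Add(Pow(Add(-21, Mul(-6, -25)), -1), Mul(-1, -434544)) = Add(Pow(Add(-21, 150), -1), 434544) = Add(Pow(129, -1), 434544) = Add(Rational(1, 129), 434544) = Rational(56056177, 129)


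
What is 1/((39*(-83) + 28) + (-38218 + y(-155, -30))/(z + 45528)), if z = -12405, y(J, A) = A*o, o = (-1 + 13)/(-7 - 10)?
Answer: -563091/1807608365 ≈ -0.00031151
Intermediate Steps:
o = -12/17 (o = 12/(-17) = 12*(-1/17) = -12/17 ≈ -0.70588)
y(J, A) = -12*A/17 (y(J, A) = A*(-12/17) = -12*A/17)
1/((39*(-83) + 28) + (-38218 + y(-155, -30))/(z + 45528)) = 1/((39*(-83) + 28) + (-38218 - 12/17*(-30))/(-12405 + 45528)) = 1/((-3237 + 28) + (-38218 + 360/17)/33123) = 1/(-3209 - 649346/17*1/33123) = 1/(-3209 - 649346/563091) = 1/(-1807608365/563091) = -563091/1807608365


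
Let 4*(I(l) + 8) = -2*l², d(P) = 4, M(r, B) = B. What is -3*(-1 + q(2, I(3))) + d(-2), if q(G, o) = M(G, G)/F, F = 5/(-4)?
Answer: 59/5 ≈ 11.800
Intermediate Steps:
I(l) = -8 - l²/2 (I(l) = -8 + (-2*l²)/4 = -8 - l²/2)
F = -5/4 (F = 5*(-¼) = -5/4 ≈ -1.2500)
q(G, o) = -4*G/5 (q(G, o) = G/(-5/4) = G*(-⅘) = -4*G/5)
-3*(-1 + q(2, I(3))) + d(-2) = -3*(-1 - ⅘*2) + 4 = -3*(-1 - 8/5) + 4 = -3*(-13/5) + 4 = 39/5 + 4 = 59/5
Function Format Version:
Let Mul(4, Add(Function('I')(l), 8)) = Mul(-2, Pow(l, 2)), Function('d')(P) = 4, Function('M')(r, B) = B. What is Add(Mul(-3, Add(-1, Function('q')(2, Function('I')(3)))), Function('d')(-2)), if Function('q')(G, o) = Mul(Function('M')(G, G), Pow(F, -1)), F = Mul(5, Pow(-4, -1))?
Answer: Rational(59, 5) ≈ 11.800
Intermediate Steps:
Function('I')(l) = Add(-8, Mul(Rational(-1, 2), Pow(l, 2))) (Function('I')(l) = Add(-8, Mul(Rational(1, 4), Mul(-2, Pow(l, 2)))) = Add(-8, Mul(Rational(-1, 2), Pow(l, 2))))
F = Rational(-5, 4) (F = Mul(5, Rational(-1, 4)) = Rational(-5, 4) ≈ -1.2500)
Function('q')(G, o) = Mul(Rational(-4, 5), G) (Function('q')(G, o) = Mul(G, Pow(Rational(-5, 4), -1)) = Mul(G, Rational(-4, 5)) = Mul(Rational(-4, 5), G))
Add(Mul(-3, Add(-1, Function('q')(2, Function('I')(3)))), Function('d')(-2)) = Add(Mul(-3, Add(-1, Mul(Rational(-4, 5), 2))), 4) = Add(Mul(-3, Add(-1, Rational(-8, 5))), 4) = Add(Mul(-3, Rational(-13, 5)), 4) = Add(Rational(39, 5), 4) = Rational(59, 5)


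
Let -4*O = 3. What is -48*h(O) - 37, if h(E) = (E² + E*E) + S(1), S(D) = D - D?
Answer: -91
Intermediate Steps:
O = -¾ (O = -¼*3 = -¾ ≈ -0.75000)
S(D) = 0
h(E) = 2*E² (h(E) = (E² + E*E) + 0 = (E² + E²) + 0 = 2*E² + 0 = 2*E²)
-48*h(O) - 37 = -96*(-¾)² - 37 = -96*9/16 - 37 = -48*9/8 - 37 = -54 - 37 = -91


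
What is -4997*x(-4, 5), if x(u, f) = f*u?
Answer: 99940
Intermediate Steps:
-4997*x(-4, 5) = -24985*(-4) = -4997*(-20) = 99940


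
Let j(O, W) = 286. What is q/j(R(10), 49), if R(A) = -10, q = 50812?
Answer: 25406/143 ≈ 177.66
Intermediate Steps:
q/j(R(10), 49) = 50812/286 = 50812*(1/286) = 25406/143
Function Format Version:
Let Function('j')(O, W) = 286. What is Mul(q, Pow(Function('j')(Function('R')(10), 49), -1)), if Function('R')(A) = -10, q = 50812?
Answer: Rational(25406, 143) ≈ 177.66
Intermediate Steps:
Mul(q, Pow(Function('j')(Function('R')(10), 49), -1)) = Mul(50812, Pow(286, -1)) = Mul(50812, Rational(1, 286)) = Rational(25406, 143)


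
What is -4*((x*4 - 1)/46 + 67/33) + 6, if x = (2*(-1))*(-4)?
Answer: -3656/759 ≈ -4.8169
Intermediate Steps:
x = 8 (x = -2*(-4) = 8)
-4*((x*4 - 1)/46 + 67/33) + 6 = -4*((8*4 - 1)/46 + 67/33) + 6 = -4*((32 - 1)*(1/46) + 67*(1/33)) + 6 = -4*(31*(1/46) + 67/33) + 6 = -4*(31/46 + 67/33) + 6 = -4*4105/1518 + 6 = -8210/759 + 6 = -3656/759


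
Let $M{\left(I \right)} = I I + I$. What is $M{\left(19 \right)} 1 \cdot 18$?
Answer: $6840$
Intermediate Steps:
$M{\left(I \right)} = I + I^{2}$ ($M{\left(I \right)} = I^{2} + I = I + I^{2}$)
$M{\left(19 \right)} 1 \cdot 18 = 19 \left(1 + 19\right) 1 \cdot 18 = 19 \cdot 20 \cdot 18 = 380 \cdot 18 = 6840$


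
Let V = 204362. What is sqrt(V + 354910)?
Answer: 2*sqrt(139818) ≈ 747.84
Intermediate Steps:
sqrt(V + 354910) = sqrt(204362 + 354910) = sqrt(559272) = 2*sqrt(139818)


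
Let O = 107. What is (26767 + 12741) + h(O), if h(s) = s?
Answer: 39615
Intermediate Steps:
(26767 + 12741) + h(O) = (26767 + 12741) + 107 = 39508 + 107 = 39615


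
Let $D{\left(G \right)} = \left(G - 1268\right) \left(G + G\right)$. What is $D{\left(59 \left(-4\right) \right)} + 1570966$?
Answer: $2280854$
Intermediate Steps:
$D{\left(G \right)} = 2 G \left(-1268 + G\right)$ ($D{\left(G \right)} = \left(-1268 + G\right) 2 G = 2 G \left(-1268 + G\right)$)
$D{\left(59 \left(-4\right) \right)} + 1570966 = 2 \cdot 59 \left(-4\right) \left(-1268 + 59 \left(-4\right)\right) + 1570966 = 2 \left(-236\right) \left(-1268 - 236\right) + 1570966 = 2 \left(-236\right) \left(-1504\right) + 1570966 = 709888 + 1570966 = 2280854$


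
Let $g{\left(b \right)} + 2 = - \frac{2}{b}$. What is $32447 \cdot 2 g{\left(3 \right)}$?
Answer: $- \frac{519152}{3} \approx -1.7305 \cdot 10^{5}$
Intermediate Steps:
$g{\left(b \right)} = -2 - \frac{2}{b}$
$32447 \cdot 2 g{\left(3 \right)} = 32447 \cdot 2 \left(-2 - \frac{2}{3}\right) = 32447 \cdot 2 \left(- \frac{8}{3}\right) = 32447 \left(- \frac{16}{3}\right) = - \frac{519152}{3}$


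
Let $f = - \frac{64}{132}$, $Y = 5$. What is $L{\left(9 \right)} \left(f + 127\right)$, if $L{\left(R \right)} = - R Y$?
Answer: $- \frac{62625}{11} \approx -5693.2$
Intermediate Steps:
$f = - \frac{16}{33}$ ($f = \left(-64\right) \frac{1}{132} = - \frac{16}{33} \approx -0.48485$)
$L{\left(R \right)} = - 5 R$ ($L{\left(R \right)} = - R 5 = - 5 R$)
$L{\left(9 \right)} \left(f + 127\right) = \left(-5\right) 9 \left(- \frac{16}{33} + 127\right) = \left(-45\right) \frac{4175}{33} = - \frac{62625}{11}$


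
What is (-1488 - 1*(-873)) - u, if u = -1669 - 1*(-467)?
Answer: 587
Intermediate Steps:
u = -1202 (u = -1669 + 467 = -1202)
(-1488 - 1*(-873)) - u = (-1488 - 1*(-873)) - 1*(-1202) = (-1488 + 873) + 1202 = -615 + 1202 = 587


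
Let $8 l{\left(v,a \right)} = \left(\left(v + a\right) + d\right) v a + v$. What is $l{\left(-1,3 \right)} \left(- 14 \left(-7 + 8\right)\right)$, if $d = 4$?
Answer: $\frac{133}{4} \approx 33.25$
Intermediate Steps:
$l{\left(v,a \right)} = \frac{v}{8} + \frac{a v \left(4 + a + v\right)}{8}$ ($l{\left(v,a \right)} = \frac{\left(\left(v + a\right) + 4\right) v a + v}{8} = \frac{\left(\left(a + v\right) + 4\right) v a + v}{8} = \frac{\left(4 + a + v\right) v a + v}{8} = \frac{v \left(4 + a + v\right) a + v}{8} = \frac{a v \left(4 + a + v\right) + v}{8} = \frac{v + a v \left(4 + a + v\right)}{8} = \frac{v}{8} + \frac{a v \left(4 + a + v\right)}{8}$)
$l{\left(-1,3 \right)} \left(- 14 \left(-7 + 8\right)\right) = \frac{1}{8} \left(-1\right) \left(1 + 3^{2} + 4 \cdot 3 + 3 \left(-1\right)\right) \left(- 14 \left(-7 + 8\right)\right) = \frac{1}{8} \left(-1\right) \left(1 + 9 + 12 - 3\right) \left(\left(-14\right) 1\right) = \frac{1}{8} \left(-1\right) 19 \left(-14\right) = \left(- \frac{19}{8}\right) \left(-14\right) = \frac{133}{4}$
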